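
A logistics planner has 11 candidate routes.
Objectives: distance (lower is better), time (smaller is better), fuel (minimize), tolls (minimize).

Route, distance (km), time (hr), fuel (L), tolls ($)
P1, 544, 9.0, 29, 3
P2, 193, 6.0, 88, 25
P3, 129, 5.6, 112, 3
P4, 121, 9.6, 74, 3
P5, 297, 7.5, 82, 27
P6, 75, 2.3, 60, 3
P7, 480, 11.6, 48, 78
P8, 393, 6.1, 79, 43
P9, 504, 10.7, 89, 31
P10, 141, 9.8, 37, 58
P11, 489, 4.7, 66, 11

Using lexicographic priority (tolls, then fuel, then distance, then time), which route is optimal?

P1

First minimize tolls: best is 3, kept {P1, P3, P4, P6}.
Then minimize fuel: best is 29, kept {P1}.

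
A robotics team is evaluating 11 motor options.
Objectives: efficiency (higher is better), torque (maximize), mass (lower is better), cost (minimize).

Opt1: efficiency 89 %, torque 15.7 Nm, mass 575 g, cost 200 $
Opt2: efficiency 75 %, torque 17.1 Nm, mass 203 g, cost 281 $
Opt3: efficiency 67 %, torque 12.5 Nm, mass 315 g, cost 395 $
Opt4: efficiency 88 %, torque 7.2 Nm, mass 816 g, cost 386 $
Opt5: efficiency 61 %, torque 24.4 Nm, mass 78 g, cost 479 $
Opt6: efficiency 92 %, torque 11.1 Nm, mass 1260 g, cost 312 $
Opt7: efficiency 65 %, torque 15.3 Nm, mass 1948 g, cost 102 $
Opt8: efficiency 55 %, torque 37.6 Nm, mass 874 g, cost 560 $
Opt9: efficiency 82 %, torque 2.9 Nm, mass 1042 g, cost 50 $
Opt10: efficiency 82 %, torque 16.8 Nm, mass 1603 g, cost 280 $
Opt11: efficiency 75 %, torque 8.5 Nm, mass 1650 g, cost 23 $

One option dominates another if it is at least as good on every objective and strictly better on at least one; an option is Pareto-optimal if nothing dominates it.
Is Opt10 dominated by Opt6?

No

Opt6 vs Opt10: Opt6 is worse on torque (11.1 vs 16.8), so it does not dominate Opt10.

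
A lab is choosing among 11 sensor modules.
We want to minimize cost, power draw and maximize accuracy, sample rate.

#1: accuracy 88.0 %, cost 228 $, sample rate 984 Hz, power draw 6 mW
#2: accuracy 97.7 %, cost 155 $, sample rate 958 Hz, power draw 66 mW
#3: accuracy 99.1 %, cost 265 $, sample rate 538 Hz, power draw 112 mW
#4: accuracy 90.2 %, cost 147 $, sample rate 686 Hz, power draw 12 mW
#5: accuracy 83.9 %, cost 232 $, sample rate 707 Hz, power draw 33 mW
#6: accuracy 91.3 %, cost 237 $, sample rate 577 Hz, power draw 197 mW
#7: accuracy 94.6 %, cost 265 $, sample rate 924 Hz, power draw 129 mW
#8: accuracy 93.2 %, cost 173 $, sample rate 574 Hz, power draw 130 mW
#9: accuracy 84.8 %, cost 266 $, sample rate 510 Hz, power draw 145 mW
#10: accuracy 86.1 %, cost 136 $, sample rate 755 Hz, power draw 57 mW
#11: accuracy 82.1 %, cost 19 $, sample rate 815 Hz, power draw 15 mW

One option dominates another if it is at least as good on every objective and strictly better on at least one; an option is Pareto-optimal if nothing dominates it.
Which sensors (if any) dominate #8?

#2: accuracy 97.7≥93.2, cost 155≤173, sample rate 958≥574, power draw 66≤130 — dominates #8.
Others (#1, #3, #4, #5, #6, #7, #9, #10, #11) are each worse than #8 on at least one objective.

#2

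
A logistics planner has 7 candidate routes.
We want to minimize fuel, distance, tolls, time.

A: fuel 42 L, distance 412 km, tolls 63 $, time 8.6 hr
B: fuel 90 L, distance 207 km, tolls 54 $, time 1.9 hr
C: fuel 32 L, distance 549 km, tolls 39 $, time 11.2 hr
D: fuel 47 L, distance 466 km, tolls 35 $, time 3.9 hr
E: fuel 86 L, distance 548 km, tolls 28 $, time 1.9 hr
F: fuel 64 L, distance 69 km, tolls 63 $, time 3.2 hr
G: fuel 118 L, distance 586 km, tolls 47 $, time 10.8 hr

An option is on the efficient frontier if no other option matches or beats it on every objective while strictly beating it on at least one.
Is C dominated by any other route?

No

A: worse on fuel (42 vs 32).
B: worse on fuel (90 vs 32).
D: worse on fuel (47 vs 32).
E: worse on fuel (86 vs 32).
F: worse on fuel (64 vs 32).
G: worse on fuel (118 vs 32).
No option is at least as good as C on every objective and strictly better on one.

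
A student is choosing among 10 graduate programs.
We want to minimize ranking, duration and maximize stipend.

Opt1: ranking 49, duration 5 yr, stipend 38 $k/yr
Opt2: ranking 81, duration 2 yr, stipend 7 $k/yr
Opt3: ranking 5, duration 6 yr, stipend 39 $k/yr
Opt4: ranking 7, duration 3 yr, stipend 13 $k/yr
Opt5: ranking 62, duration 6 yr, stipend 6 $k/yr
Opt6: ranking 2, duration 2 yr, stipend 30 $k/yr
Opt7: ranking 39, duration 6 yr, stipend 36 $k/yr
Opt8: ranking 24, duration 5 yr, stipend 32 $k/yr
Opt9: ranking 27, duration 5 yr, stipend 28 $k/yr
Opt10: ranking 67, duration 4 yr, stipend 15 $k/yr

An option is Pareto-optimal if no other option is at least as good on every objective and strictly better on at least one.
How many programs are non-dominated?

Opt1: not dominated.
Opt2: dominated by Opt6 (ranking 2≤81, duration 2≤2, stipend 30≥7).
Opt3: not dominated (best stipend).
Opt4: dominated by Opt6 (ranking 2≤7, duration 2≤3, stipend 30≥13).
Opt5: dominated by Opt1 (ranking 49≤62, duration 5≤6, stipend 38≥6).
Opt6: not dominated (best ranking).
Opt7: dominated by Opt3 (ranking 5≤39, duration 6≤6, stipend 39≥36).
Opt8: not dominated.
Opt9: dominated by Opt6 (ranking 2≤27, duration 2≤5, stipend 30≥28).
Opt10: dominated by Opt6 (ranking 2≤67, duration 2≤4, stipend 30≥15).
Pareto-optimal: Opt1, Opt3, Opt6, Opt8 → 4.

4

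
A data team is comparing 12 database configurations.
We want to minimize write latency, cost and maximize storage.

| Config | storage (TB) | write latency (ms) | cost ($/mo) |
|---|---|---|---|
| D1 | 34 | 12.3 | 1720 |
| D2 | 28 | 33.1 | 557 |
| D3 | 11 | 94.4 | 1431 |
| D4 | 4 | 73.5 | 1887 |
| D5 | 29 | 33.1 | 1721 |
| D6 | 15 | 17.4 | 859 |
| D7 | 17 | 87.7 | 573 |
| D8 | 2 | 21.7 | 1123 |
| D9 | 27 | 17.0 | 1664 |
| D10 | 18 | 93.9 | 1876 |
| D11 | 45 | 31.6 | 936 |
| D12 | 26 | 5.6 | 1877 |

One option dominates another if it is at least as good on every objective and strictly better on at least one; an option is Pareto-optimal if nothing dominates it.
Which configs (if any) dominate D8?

D6

D6: storage 15≥2, write latency 17.4≤21.7, cost 859≤1123 — dominates D8.
Others (D1, D2, D3, D4, D5, D7, D9, D10, D11, D12) are each worse than D8 on at least one objective.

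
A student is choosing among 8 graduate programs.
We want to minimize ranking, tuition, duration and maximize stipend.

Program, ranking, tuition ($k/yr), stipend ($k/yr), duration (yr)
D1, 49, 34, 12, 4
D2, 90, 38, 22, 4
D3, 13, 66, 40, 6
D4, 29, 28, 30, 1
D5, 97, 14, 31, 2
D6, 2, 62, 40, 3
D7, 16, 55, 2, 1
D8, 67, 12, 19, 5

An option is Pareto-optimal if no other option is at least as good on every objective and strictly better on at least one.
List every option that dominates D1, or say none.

D4: ranking 29≤49, tuition 28≤34, stipend 30≥12, duration 1≤4 — dominates D1.
Others (D2, D3, D5, D6, D7, D8) are each worse than D1 on at least one objective.

D4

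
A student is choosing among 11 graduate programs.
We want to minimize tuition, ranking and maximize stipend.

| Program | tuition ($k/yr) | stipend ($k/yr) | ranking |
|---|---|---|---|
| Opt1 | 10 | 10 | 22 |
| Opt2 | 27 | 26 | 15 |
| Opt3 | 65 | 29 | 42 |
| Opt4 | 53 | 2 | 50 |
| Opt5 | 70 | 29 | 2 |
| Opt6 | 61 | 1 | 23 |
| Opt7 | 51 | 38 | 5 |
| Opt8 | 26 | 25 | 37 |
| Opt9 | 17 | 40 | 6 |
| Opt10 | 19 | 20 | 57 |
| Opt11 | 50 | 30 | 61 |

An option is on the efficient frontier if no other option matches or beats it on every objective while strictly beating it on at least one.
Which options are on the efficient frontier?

Opt1, Opt5, Opt7, Opt9

Opt1: not dominated (best tuition).
Opt2: dominated by Opt9 (tuition 17≤27, stipend 40≥26, ranking 6≤15).
Opt3: dominated by Opt7 (tuition 51≤65, stipend 38≥29, ranking 5≤42).
Opt4: dominated by Opt1 (tuition 10≤53, stipend 10≥2, ranking 22≤50).
Opt5: not dominated (best ranking).
Opt6: dominated by Opt1 (tuition 10≤61, stipend 10≥1, ranking 22≤23).
Opt7: not dominated.
Opt8: dominated by Opt9 (tuition 17≤26, stipend 40≥25, ranking 6≤37).
Opt9: not dominated (best stipend).
Opt10: dominated by Opt9 (tuition 17≤19, stipend 40≥20, ranking 6≤57).
Opt11: dominated by Opt9 (tuition 17≤50, stipend 40≥30, ranking 6≤61).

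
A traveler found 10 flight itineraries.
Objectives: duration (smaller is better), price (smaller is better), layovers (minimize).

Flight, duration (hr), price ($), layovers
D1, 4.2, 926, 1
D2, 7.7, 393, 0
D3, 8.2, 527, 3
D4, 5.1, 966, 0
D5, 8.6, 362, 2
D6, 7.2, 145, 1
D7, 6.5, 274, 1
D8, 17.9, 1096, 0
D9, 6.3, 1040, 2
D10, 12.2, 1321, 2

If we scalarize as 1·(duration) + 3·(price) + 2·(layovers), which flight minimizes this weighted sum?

D1: 1·4.2 + 3·926 + 2·1 = 2784.2
D2: 1·7.7 + 3·393 + 2·0 = 1186.7
D3: 1·8.2 + 3·527 + 2·3 = 1595.2
D4: 1·5.1 + 3·966 + 2·0 = 2903.1
D5: 1·8.6 + 3·362 + 2·2 = 1098.6
D6: 1·7.2 + 3·145 + 2·1 = 444.2
D7: 1·6.5 + 3·274 + 2·1 = 830.5
D8: 1·17.9 + 3·1096 + 2·0 = 3305.9
D9: 1·6.3 + 3·1040 + 2·2 = 3130.3
D10: 1·12.2 + 3·1321 + 2·2 = 3979.2
Lowest: D6 at 444.2.

D6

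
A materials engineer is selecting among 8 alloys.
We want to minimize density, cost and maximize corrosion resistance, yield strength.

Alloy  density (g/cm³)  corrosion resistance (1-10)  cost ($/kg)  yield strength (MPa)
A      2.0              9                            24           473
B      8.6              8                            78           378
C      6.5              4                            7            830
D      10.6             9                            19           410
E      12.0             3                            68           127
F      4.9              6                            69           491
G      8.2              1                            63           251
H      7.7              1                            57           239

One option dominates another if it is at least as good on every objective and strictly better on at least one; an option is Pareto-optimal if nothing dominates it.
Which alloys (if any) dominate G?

A: density 2.0≤8.2, corrosion resistance 9≥1, cost 24≤63, yield strength 473≥251 — dominates G.
C: density 6.5≤8.2, corrosion resistance 4≥1, cost 7≤63, yield strength 830≥251 — dominates G.
Others (B, D, E, F, H) are each worse than G on at least one objective.

A, C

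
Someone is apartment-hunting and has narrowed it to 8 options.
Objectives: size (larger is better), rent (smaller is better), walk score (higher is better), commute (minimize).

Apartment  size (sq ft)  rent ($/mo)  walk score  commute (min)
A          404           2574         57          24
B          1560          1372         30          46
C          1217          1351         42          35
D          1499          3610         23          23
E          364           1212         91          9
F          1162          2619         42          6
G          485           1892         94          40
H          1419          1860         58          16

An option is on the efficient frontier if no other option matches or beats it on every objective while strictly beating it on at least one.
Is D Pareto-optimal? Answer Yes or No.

A: worse on size (404 vs 1499).
B: worse on commute (46 vs 23).
C: worse on size (1217 vs 1499).
E: worse on size (364 vs 1499).
F: worse on size (1162 vs 1499).
G: worse on size (485 vs 1499).
H: worse on size (1419 vs 1499).
No option is at least as good as D on every objective and strictly better on one.

Yes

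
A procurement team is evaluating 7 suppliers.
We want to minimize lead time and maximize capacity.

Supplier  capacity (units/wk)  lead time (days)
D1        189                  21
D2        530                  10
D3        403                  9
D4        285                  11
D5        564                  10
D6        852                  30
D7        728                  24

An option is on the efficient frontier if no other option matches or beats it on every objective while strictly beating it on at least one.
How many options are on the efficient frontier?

4

D1: dominated by D2 (capacity 530≥189, lead time 10≤21).
D2: dominated by D5 (capacity 564≥530, lead time 10≤10).
D3: not dominated (best lead time).
D4: dominated by D2 (capacity 530≥285, lead time 10≤11).
D5: not dominated.
D6: not dominated (best capacity).
D7: not dominated.
Pareto-optimal: D3, D5, D6, D7 → 4.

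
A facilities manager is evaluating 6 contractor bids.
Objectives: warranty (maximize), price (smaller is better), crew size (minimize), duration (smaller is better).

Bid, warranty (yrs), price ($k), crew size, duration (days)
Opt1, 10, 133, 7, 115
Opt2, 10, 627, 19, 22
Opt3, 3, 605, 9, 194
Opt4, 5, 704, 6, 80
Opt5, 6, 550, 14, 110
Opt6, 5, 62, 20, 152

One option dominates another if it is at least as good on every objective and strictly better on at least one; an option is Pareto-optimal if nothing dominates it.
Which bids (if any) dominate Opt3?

Opt1

Opt1: warranty 10≥3, price 133≤605, crew size 7≤9, duration 115≤194 — dominates Opt3.
Others (Opt2, Opt4, Opt5, Opt6) are each worse than Opt3 on at least one objective.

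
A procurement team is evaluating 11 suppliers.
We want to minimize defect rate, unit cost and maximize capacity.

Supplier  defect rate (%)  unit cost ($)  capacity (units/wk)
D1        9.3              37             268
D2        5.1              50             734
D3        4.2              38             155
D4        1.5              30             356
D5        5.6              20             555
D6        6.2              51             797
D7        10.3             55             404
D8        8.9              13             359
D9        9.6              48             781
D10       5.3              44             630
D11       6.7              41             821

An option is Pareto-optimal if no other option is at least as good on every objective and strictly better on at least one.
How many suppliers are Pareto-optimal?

7

D1: dominated by D4 (defect rate 1.5≤9.3, unit cost 30≤37, capacity 356≥268).
D2: not dominated.
D3: dominated by D4 (defect rate 1.5≤4.2, unit cost 30≤38, capacity 356≥155).
D4: not dominated (best defect rate).
D5: not dominated.
D6: not dominated.
D7: dominated by D2 (defect rate 5.1≤10.3, unit cost 50≤55, capacity 734≥404).
D8: not dominated (best unit cost).
D9: dominated by D11 (defect rate 6.7≤9.6, unit cost 41≤48, capacity 821≥781).
D10: not dominated.
D11: not dominated (best capacity).
Pareto-optimal: D2, D4, D5, D6, D8, D10, D11 → 7.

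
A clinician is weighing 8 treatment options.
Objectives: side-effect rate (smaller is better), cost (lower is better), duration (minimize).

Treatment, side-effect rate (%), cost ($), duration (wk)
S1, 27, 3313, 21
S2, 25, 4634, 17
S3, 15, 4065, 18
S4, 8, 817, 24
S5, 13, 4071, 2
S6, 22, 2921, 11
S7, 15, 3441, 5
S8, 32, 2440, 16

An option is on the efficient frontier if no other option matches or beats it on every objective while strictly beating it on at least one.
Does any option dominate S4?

S1: worse on side-effect rate (27 vs 8).
S2: worse on side-effect rate (25 vs 8).
S3: worse on side-effect rate (15 vs 8).
S5: worse on side-effect rate (13 vs 8).
S6: worse on side-effect rate (22 vs 8).
S7: worse on side-effect rate (15 vs 8).
S8: worse on side-effect rate (32 vs 8).
No option is at least as good as S4 on every objective and strictly better on one.

No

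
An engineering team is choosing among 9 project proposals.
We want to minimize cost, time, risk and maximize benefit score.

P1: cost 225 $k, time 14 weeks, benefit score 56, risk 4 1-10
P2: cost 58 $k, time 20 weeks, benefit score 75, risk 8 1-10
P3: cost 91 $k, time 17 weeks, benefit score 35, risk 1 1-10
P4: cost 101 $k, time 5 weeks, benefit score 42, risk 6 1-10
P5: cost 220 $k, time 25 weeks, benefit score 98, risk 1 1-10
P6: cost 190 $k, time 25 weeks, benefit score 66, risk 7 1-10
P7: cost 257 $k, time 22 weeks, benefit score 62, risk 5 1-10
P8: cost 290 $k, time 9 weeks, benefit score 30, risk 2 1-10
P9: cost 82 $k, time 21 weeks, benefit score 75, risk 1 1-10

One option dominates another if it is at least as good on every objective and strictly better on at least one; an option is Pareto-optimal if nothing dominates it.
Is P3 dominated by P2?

No

P2 vs P3: P2 is worse on time (20 vs 17), so it does not dominate P3.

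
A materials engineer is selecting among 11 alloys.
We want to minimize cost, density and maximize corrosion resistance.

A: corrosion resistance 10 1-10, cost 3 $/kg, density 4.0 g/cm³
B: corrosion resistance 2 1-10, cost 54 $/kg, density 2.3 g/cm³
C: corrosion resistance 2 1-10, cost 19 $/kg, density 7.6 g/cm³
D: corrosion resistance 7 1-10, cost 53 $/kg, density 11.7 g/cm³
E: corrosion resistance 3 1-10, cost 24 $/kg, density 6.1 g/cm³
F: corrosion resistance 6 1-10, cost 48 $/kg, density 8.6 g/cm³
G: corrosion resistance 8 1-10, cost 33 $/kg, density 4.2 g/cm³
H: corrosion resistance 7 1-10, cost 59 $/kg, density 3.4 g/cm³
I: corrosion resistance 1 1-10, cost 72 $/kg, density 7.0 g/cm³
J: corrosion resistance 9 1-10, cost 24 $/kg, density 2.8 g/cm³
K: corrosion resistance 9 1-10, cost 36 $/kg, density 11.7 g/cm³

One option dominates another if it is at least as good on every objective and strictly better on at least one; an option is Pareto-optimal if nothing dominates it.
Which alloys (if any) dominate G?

A, J

A: corrosion resistance 10≥8, cost 3≤33, density 4.0≤4.2 — dominates G.
J: corrosion resistance 9≥8, cost 24≤33, density 2.8≤4.2 — dominates G.
Others (B, C, D, E, F, H, I, K) are each worse than G on at least one objective.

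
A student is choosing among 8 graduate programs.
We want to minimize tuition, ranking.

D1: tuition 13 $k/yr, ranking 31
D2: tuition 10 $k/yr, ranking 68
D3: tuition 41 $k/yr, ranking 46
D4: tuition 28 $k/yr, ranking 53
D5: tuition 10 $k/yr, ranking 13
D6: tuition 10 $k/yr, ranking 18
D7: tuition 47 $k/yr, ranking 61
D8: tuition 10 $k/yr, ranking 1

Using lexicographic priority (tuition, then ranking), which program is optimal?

D8

First minimize tuition: best is 10, kept {D2, D5, D6, D8}.
Then minimize ranking: best is 1, kept {D8}.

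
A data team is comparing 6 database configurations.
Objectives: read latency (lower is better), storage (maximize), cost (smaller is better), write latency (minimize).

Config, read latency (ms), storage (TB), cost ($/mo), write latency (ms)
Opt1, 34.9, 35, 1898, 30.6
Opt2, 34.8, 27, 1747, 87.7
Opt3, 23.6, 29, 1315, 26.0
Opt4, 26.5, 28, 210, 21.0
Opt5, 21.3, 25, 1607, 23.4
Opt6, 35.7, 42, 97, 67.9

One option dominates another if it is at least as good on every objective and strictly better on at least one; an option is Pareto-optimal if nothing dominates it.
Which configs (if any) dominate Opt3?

none

Opt1: worse on read latency (34.9 vs 23.6).
Opt2: worse on read latency (34.8 vs 23.6).
Opt4: worse on read latency (26.5 vs 23.6).
Opt5: worse on storage (25 vs 29).
Opt6: worse on read latency (35.7 vs 23.6).
No option dominates Opt3.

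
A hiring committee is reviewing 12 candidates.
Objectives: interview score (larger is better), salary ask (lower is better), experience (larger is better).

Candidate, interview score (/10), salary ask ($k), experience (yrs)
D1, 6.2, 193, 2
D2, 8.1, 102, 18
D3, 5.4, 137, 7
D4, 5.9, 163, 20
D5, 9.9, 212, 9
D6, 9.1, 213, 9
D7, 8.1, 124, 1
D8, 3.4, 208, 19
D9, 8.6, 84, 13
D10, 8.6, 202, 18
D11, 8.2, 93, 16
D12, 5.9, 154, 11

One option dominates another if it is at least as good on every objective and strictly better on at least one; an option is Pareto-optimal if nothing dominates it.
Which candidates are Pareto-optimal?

D2, D4, D5, D9, D10, D11

D1: dominated by D2 (interview score 8.1≥6.2, salary ask 102≤193, experience 18≥2).
D2: not dominated.
D3: dominated by D2 (interview score 8.1≥5.4, salary ask 102≤137, experience 18≥7).
D4: not dominated (best experience).
D5: not dominated (best interview score).
D6: dominated by D5 (interview score 9.9≥9.1, salary ask 212≤213, experience 9≥9).
D7: dominated by D2 (interview score 8.1≥8.1, salary ask 102≤124, experience 18≥1).
D8: dominated by D4 (interview score 5.9≥3.4, salary ask 163≤208, experience 20≥19).
D9: not dominated (best salary ask).
D10: not dominated.
D11: not dominated.
D12: dominated by D2 (interview score 8.1≥5.9, salary ask 102≤154, experience 18≥11).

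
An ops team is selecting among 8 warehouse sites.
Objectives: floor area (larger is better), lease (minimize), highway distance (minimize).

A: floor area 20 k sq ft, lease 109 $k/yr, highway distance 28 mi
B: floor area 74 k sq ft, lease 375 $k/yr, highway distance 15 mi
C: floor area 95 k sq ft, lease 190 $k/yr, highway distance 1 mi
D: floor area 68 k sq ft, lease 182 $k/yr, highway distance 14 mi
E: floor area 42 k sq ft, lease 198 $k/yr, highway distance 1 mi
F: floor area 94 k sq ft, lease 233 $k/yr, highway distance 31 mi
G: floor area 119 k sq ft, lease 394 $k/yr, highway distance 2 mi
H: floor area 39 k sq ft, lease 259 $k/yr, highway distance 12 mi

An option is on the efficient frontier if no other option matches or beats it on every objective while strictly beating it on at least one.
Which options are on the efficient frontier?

A, C, D, G

A: not dominated (best lease).
B: dominated by C (floor area 95≥74, lease 190≤375, highway distance 1≤15).
C: not dominated.
D: not dominated.
E: dominated by C (floor area 95≥42, lease 190≤198, highway distance 1≤1).
F: dominated by C (floor area 95≥94, lease 190≤233, highway distance 1≤31).
G: not dominated (best floor area).
H: dominated by C (floor area 95≥39, lease 190≤259, highway distance 1≤12).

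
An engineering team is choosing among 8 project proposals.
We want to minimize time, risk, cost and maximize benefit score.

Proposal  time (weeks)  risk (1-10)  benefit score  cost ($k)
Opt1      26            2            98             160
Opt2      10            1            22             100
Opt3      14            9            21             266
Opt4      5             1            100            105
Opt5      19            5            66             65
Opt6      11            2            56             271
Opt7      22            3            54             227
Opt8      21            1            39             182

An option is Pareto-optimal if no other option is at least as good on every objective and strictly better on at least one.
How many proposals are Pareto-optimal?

3

Opt1: dominated by Opt4 (time 5≤26, risk 1≤2, benefit score 100≥98, cost 105≤160).
Opt2: not dominated.
Opt3: dominated by Opt2 (time 10≤14, risk 1≤9, benefit score 22≥21, cost 100≤266).
Opt4: not dominated (best time).
Opt5: not dominated (best cost).
Opt6: dominated by Opt4 (time 5≤11, risk 1≤2, benefit score 100≥56, cost 105≤271).
Opt7: dominated by Opt4 (time 5≤22, risk 1≤3, benefit score 100≥54, cost 105≤227).
Opt8: dominated by Opt4 (time 5≤21, risk 1≤1, benefit score 100≥39, cost 105≤182).
Pareto-optimal: Opt2, Opt4, Opt5 → 3.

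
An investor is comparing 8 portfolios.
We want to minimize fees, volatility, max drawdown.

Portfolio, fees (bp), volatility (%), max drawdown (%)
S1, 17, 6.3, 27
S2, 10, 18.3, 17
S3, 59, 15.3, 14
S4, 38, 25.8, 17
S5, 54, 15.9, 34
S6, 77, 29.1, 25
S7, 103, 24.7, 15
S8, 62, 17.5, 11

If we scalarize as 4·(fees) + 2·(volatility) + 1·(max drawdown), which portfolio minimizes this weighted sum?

S2

S1: 4·17 + 2·6.3 + 1·27 = 107.6
S2: 4·10 + 2·18.3 + 1·17 = 93.6
S3: 4·59 + 2·15.3 + 1·14 = 280.6
S4: 4·38 + 2·25.8 + 1·17 = 220.6
S5: 4·54 + 2·15.9 + 1·34 = 281.8
S6: 4·77 + 2·29.1 + 1·25 = 391.2
S7: 4·103 + 2·24.7 + 1·15 = 476.4
S8: 4·62 + 2·17.5 + 1·11 = 294.0
Lowest: S2 at 93.6.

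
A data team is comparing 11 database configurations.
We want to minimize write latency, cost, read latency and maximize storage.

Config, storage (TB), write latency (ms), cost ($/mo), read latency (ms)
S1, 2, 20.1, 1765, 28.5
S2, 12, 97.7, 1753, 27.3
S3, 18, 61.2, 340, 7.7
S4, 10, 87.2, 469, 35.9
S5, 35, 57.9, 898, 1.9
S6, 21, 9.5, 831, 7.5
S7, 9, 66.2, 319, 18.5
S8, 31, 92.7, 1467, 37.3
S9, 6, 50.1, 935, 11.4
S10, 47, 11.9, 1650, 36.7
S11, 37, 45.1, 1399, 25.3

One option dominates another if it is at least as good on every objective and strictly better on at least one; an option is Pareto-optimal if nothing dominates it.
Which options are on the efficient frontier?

S1: dominated by S6 (storage 21≥2, write latency 9.5≤20.1, cost 831≤1765, read latency 7.5≤28.5).
S2: dominated by S3 (storage 18≥12, write latency 61.2≤97.7, cost 340≤1753, read latency 7.7≤27.3).
S3: not dominated.
S4: dominated by S3 (storage 18≥10, write latency 61.2≤87.2, cost 340≤469, read latency 7.7≤35.9).
S5: not dominated (best read latency).
S6: not dominated (best write latency).
S7: not dominated (best cost).
S8: dominated by S5 (storage 35≥31, write latency 57.9≤92.7, cost 898≤1467, read latency 1.9≤37.3).
S9: dominated by S6 (storage 21≥6, write latency 9.5≤50.1, cost 831≤935, read latency 7.5≤11.4).
S10: not dominated (best storage).
S11: not dominated.

S3, S5, S6, S7, S10, S11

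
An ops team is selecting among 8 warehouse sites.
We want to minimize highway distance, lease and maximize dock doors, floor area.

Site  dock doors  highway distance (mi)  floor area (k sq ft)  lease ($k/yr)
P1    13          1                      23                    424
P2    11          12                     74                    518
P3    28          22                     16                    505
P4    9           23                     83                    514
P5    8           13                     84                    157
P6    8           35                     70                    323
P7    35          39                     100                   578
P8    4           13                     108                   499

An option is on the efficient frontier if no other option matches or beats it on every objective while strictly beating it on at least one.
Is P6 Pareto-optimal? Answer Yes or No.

No

P5 vs P6: dock doors 8≥8, highway distance 13≤35, floor area 84≥70, lease 157≤323 — P5 is at least as good on every objective and strictly better on at least one, so P5 dominates P6.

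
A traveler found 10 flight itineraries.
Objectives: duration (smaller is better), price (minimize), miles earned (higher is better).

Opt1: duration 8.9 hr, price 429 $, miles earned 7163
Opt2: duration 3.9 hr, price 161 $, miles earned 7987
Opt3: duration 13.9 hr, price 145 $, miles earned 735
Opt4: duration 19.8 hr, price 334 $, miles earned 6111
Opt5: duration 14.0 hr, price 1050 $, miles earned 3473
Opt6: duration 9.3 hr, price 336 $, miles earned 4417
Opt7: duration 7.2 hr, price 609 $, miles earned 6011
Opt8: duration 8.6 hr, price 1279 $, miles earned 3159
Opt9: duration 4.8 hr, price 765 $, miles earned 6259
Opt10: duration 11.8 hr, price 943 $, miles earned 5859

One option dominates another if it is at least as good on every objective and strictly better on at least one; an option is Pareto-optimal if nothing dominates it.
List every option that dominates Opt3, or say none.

none

Opt1: worse on price (429 vs 145).
Opt2: worse on price (161 vs 145).
Opt4: worse on duration (19.8 vs 13.9).
Opt5: worse on duration (14.0 vs 13.9).
Opt6: worse on price (336 vs 145).
Opt7: worse on price (609 vs 145).
Opt8: worse on price (1279 vs 145).
Opt9: worse on price (765 vs 145).
Opt10: worse on price (943 vs 145).
No option dominates Opt3.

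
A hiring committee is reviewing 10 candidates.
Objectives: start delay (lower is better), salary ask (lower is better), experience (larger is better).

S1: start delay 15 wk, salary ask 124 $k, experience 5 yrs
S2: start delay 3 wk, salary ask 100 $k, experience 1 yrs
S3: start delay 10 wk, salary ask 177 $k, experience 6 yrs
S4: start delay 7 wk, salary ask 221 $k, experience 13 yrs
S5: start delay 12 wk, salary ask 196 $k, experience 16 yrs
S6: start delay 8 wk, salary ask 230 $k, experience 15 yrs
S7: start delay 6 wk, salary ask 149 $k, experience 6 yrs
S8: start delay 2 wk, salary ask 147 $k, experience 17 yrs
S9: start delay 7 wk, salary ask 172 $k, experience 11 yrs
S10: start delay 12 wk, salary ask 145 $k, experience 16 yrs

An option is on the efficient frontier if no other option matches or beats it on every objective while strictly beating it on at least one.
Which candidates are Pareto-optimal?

S1: not dominated.
S2: not dominated (best salary ask).
S3: dominated by S7 (start delay 6≤10, salary ask 149≤177, experience 6≥6).
S4: dominated by S8 (start delay 2≤7, salary ask 147≤221, experience 17≥13).
S5: dominated by S8 (start delay 2≤12, salary ask 147≤196, experience 17≥16).
S6: dominated by S8 (start delay 2≤8, salary ask 147≤230, experience 17≥15).
S7: dominated by S8 (start delay 2≤6, salary ask 147≤149, experience 17≥6).
S8: not dominated (best start delay).
S9: dominated by S8 (start delay 2≤7, salary ask 147≤172, experience 17≥11).
S10: not dominated.

S1, S2, S8, S10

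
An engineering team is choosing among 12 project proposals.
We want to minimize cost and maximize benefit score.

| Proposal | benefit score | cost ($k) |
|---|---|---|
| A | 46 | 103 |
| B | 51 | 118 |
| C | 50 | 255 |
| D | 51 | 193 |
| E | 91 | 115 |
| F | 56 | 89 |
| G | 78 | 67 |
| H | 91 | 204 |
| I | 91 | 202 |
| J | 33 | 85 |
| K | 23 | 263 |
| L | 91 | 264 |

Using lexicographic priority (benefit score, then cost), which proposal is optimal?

E

First maximize benefit score: best is 91, kept {E, H, I, L}.
Then minimize cost: best is 115, kept {E}.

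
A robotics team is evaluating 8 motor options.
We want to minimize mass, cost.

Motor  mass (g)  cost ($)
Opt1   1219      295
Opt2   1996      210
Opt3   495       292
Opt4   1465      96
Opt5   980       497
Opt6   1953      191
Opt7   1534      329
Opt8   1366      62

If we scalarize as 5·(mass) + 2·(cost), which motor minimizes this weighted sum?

Opt1: 5·1219 + 2·295 = 6685
Opt2: 5·1996 + 2·210 = 10400
Opt3: 5·495 + 2·292 = 3059
Opt4: 5·1465 + 2·96 = 7517
Opt5: 5·980 + 2·497 = 5894
Opt6: 5·1953 + 2·191 = 10147
Opt7: 5·1534 + 2·329 = 8328
Opt8: 5·1366 + 2·62 = 6954
Lowest: Opt3 at 3059.

Opt3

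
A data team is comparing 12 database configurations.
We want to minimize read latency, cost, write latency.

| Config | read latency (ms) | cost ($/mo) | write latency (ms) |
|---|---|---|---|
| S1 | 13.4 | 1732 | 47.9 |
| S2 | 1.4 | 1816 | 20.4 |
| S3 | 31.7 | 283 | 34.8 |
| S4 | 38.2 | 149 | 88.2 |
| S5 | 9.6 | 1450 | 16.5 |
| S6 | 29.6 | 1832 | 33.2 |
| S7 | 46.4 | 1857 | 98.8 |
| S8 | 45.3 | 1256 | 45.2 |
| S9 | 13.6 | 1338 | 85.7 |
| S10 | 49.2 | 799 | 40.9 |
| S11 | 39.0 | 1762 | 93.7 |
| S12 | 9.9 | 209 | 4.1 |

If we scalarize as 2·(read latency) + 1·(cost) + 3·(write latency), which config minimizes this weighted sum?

S12

S1: 2·13.4 + 1·1732 + 3·47.9 = 1902.5
S2: 2·1.4 + 1·1816 + 3·20.4 = 1880.0
S3: 2·31.7 + 1·283 + 3·34.8 = 450.8
S4: 2·38.2 + 1·149 + 3·88.2 = 490.0
S5: 2·9.6 + 1·1450 + 3·16.5 = 1518.7
S6: 2·29.6 + 1·1832 + 3·33.2 = 1990.8
S7: 2·46.4 + 1·1857 + 3·98.8 = 2246.2
S8: 2·45.3 + 1·1256 + 3·45.2 = 1482.2
S9: 2·13.6 + 1·1338 + 3·85.7 = 1622.3
S10: 2·49.2 + 1·799 + 3·40.9 = 1020.1
S11: 2·39.0 + 1·1762 + 3·93.7 = 2121.1
S12: 2·9.9 + 1·209 + 3·4.1 = 241.1
Lowest: S12 at 241.1.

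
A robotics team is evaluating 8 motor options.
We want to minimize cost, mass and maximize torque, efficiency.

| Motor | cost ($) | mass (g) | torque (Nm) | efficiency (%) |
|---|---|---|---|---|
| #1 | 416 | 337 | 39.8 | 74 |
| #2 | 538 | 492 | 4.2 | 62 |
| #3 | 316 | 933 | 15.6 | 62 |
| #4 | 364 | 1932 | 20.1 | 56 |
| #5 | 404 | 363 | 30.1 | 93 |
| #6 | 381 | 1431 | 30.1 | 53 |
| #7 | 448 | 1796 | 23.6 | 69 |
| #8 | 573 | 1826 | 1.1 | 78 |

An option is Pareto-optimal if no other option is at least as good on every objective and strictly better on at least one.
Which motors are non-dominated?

#1, #3, #4, #5, #6

#1: not dominated (best mass).
#2: dominated by #1 (cost 416≤538, mass 337≤492, torque 39.8≥4.2, efficiency 74≥62).
#3: not dominated (best cost).
#4: not dominated.
#5: not dominated (best efficiency).
#6: not dominated.
#7: dominated by #1 (cost 416≤448, mass 337≤1796, torque 39.8≥23.6, efficiency 74≥69).
#8: dominated by #5 (cost 404≤573, mass 363≤1826, torque 30.1≥1.1, efficiency 93≥78).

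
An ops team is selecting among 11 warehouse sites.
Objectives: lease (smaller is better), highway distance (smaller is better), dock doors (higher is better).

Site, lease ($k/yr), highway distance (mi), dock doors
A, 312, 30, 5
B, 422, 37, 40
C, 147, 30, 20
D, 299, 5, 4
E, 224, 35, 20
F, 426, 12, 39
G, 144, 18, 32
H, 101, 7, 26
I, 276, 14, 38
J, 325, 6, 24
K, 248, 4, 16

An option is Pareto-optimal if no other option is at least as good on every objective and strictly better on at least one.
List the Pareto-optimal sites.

A: dominated by C (lease 147≤312, highway distance 30≤30, dock doors 20≥5).
B: not dominated (best dock doors).
C: dominated by G (lease 144≤147, highway distance 18≤30, dock doors 32≥20).
D: dominated by K (lease 248≤299, highway distance 4≤5, dock doors 16≥4).
E: dominated by C (lease 147≤224, highway distance 30≤35, dock doors 20≥20).
F: not dominated.
G: not dominated.
H: not dominated (best lease).
I: not dominated.
J: not dominated.
K: not dominated (best highway distance).

B, F, G, H, I, J, K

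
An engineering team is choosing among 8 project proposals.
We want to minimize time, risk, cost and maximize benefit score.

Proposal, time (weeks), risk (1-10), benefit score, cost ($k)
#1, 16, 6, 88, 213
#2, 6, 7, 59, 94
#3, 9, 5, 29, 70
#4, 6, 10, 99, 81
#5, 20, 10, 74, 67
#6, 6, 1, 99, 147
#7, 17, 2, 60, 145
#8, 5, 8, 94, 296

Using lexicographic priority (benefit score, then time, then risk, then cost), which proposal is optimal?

#6

First maximize benefit score: best is 99, kept {#4, #6}.
Then minimize time: best is 6, kept {#4, #6}.
Then minimize risk: best is 1, kept {#6}.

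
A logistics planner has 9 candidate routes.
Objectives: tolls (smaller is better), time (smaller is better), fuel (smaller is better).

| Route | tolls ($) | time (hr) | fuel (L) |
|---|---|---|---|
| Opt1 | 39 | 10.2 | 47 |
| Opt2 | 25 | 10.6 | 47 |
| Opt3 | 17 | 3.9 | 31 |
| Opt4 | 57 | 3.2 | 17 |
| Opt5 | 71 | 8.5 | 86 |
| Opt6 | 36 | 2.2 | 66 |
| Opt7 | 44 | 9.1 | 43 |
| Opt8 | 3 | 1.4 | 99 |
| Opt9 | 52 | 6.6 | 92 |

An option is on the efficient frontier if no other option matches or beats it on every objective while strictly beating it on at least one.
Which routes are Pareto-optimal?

Opt1: dominated by Opt3 (tolls 17≤39, time 3.9≤10.2, fuel 31≤47).
Opt2: dominated by Opt3 (tolls 17≤25, time 3.9≤10.6, fuel 31≤47).
Opt3: not dominated.
Opt4: not dominated (best fuel).
Opt5: dominated by Opt3 (tolls 17≤71, time 3.9≤8.5, fuel 31≤86).
Opt6: not dominated.
Opt7: dominated by Opt3 (tolls 17≤44, time 3.9≤9.1, fuel 31≤43).
Opt8: not dominated (best tolls).
Opt9: dominated by Opt3 (tolls 17≤52, time 3.9≤6.6, fuel 31≤92).

Opt3, Opt4, Opt6, Opt8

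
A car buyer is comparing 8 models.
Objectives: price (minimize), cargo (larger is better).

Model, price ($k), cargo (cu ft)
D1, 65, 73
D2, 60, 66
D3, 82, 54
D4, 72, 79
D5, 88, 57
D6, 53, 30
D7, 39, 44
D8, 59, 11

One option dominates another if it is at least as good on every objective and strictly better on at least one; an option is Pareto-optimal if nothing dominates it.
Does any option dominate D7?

No

D1: worse on price (65 vs 39).
D2: worse on price (60 vs 39).
D3: worse on price (82 vs 39).
D4: worse on price (72 vs 39).
D5: worse on price (88 vs 39).
D6: worse on price (53 vs 39).
D8: worse on price (59 vs 39).
No option is at least as good as D7 on every objective and strictly better on one.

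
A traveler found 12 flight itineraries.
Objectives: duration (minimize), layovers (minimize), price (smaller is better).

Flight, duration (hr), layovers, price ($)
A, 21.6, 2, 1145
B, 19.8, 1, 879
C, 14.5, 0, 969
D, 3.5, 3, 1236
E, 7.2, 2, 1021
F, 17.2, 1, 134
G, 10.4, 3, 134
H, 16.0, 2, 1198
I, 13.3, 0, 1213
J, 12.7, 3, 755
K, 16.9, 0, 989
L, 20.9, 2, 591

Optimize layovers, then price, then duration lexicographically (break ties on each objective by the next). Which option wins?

C

First minimize layovers: best is 0, kept {C, I, K}.
Then minimize price: best is 969, kept {C}.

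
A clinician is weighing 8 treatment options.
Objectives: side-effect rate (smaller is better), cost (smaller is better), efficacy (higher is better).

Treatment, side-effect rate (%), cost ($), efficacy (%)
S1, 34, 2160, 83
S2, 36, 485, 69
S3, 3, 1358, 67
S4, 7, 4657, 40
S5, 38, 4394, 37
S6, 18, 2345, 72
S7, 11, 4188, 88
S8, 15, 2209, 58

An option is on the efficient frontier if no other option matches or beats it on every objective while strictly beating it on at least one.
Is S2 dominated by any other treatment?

S1: worse on cost (2160 vs 485).
S3: worse on cost (1358 vs 485).
S4: worse on cost (4657 vs 485).
S5: worse on side-effect rate (38 vs 36).
S6: worse on cost (2345 vs 485).
S7: worse on cost (4188 vs 485).
S8: worse on cost (2209 vs 485).
No option is at least as good as S2 on every objective and strictly better on one.

No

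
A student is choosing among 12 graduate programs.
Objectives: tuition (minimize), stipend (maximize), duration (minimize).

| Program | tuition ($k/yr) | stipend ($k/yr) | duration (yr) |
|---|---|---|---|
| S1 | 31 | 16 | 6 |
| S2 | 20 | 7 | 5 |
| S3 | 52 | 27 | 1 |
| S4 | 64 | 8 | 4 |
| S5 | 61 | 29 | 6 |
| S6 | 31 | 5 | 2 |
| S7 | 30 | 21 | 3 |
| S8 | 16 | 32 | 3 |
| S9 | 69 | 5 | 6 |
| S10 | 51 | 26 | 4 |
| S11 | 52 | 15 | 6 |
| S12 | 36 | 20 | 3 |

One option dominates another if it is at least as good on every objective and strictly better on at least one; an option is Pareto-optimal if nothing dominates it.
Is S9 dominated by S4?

Yes

S4 vs S9: tuition 64≤69, stipend 8≥5, duration 4≤6 — S4 is at least as good on every objective with at least one strict improvement.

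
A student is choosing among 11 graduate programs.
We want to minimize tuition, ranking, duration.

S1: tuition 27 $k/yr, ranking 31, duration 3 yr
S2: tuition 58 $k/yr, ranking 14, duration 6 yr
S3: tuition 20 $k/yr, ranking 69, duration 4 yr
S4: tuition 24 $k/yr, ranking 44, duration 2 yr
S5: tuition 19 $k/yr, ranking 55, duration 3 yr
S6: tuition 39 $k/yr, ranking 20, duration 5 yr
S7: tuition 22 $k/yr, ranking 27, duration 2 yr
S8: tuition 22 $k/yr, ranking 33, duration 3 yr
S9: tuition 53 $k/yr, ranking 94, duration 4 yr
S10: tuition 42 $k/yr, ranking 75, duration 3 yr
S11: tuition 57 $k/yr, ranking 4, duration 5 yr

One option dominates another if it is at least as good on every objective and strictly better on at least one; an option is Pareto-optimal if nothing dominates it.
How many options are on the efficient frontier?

S1: dominated by S7 (tuition 22≤27, ranking 27≤31, duration 2≤3).
S2: dominated by S11 (tuition 57≤58, ranking 4≤14, duration 5≤6).
S3: dominated by S5 (tuition 19≤20, ranking 55≤69, duration 3≤4).
S4: dominated by S7 (tuition 22≤24, ranking 27≤44, duration 2≤2).
S5: not dominated (best tuition).
S6: not dominated.
S7: not dominated.
S8: dominated by S7 (tuition 22≤22, ranking 27≤33, duration 2≤3).
S9: dominated by S1 (tuition 27≤53, ranking 31≤94, duration 3≤4).
S10: dominated by S1 (tuition 27≤42, ranking 31≤75, duration 3≤3).
S11: not dominated (best ranking).
Pareto-optimal: S5, S6, S7, S11 → 4.

4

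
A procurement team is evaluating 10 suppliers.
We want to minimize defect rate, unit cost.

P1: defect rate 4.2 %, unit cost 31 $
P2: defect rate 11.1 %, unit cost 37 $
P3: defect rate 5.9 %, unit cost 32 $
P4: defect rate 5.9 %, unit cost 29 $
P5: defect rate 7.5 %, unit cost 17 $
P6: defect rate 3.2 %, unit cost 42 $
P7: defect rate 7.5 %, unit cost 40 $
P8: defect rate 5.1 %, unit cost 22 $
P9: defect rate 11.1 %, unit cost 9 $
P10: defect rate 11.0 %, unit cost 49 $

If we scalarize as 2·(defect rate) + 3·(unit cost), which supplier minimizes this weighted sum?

P1: 2·4.2 + 3·31 = 101.4
P2: 2·11.1 + 3·37 = 133.2
P3: 2·5.9 + 3·32 = 107.8
P4: 2·5.9 + 3·29 = 98.8
P5: 2·7.5 + 3·17 = 66.0
P6: 2·3.2 + 3·42 = 132.4
P7: 2·7.5 + 3·40 = 135.0
P8: 2·5.1 + 3·22 = 76.2
P9: 2·11.1 + 3·9 = 49.2
P10: 2·11.0 + 3·49 = 169.0
Lowest: P9 at 49.2.

P9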